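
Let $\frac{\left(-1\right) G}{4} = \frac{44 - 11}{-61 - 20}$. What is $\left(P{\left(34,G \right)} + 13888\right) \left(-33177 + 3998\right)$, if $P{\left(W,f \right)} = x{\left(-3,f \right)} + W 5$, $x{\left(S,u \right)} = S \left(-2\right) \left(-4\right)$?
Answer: $-409498086$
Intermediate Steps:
$x{\left(S,u \right)} = 8 S$ ($x{\left(S,u \right)} = - 2 S \left(-4\right) = 8 S$)
$G = \frac{44}{27}$ ($G = - 4 \frac{44 - 11}{-61 - 20} = - 4 \frac{33}{-81} = - 4 \cdot 33 \left(- \frac{1}{81}\right) = \left(-4\right) \left(- \frac{11}{27}\right) = \frac{44}{27} \approx 1.6296$)
$P{\left(W,f \right)} = -24 + 5 W$ ($P{\left(W,f \right)} = 8 \left(-3\right) + W 5 = -24 + 5 W$)
$\left(P{\left(34,G \right)} + 13888\right) \left(-33177 + 3998\right) = \left(\left(-24 + 5 \cdot 34\right) + 13888\right) \left(-33177 + 3998\right) = \left(\left(-24 + 170\right) + 13888\right) \left(-29179\right) = \left(146 + 13888\right) \left(-29179\right) = 14034 \left(-29179\right) = -409498086$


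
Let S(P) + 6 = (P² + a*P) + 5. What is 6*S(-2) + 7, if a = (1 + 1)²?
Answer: -23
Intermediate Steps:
a = 4 (a = 2² = 4)
S(P) = -1 + P² + 4*P (S(P) = -6 + ((P² + 4*P) + 5) = -6 + (5 + P² + 4*P) = -1 + P² + 4*P)
6*S(-2) + 7 = 6*(-1 + (-2)² + 4*(-2)) + 7 = 6*(-1 + 4 - 8) + 7 = 6*(-5) + 7 = -30 + 7 = -23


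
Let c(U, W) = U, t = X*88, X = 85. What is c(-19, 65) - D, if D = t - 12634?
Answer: 5135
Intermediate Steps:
t = 7480 (t = 85*88 = 7480)
D = -5154 (D = 7480 - 12634 = -5154)
c(-19, 65) - D = -19 - 1*(-5154) = -19 + 5154 = 5135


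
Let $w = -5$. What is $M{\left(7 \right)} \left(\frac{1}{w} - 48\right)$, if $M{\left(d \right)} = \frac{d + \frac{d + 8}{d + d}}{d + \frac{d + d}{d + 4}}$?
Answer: $- \frac{299563}{6370} \approx -47.027$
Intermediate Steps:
$M{\left(d \right)} = \frac{d + \frac{8 + d}{2 d}}{d + \frac{2 d}{4 + d}}$
$M{\left(7 \right)} \left(\frac{1}{w} - 48\right) = \frac{16 + 7^{3} + 6 \cdot 7 + \frac{9 \cdot 7^{2}}{2}}{49 \left(6 + 7\right)} \left(\frac{1}{-5} - 48\right) = \frac{16 + 343 + 42 + \frac{9}{2} \cdot 49}{49 \cdot 13} \left(- \frac{1}{5} - 48\right) = \frac{1}{49} \cdot \frac{1}{13} \left(16 + 343 + 42 + \frac{441}{2}\right) \left(- \frac{241}{5}\right) = \frac{1}{49} \cdot \frac{1}{13} \cdot \frac{1243}{2} \left(- \frac{241}{5}\right) = \frac{1243}{1274} \left(- \frac{241}{5}\right) = - \frac{299563}{6370}$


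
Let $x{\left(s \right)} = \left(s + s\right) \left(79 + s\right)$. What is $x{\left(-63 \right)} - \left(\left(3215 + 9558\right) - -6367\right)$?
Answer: $-21156$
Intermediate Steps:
$x{\left(s \right)} = 2 s \left(79 + s\right)$
$x{\left(-63 \right)} - \left(\left(3215 + 9558\right) - -6367\right) = 2 \left(-63\right) \left(79 - 63\right) - \left(\left(3215 + 9558\right) - -6367\right) = 2 \left(-63\right) 16 - \left(12773 + 6367\right) = -2016 - 19140 = -21156$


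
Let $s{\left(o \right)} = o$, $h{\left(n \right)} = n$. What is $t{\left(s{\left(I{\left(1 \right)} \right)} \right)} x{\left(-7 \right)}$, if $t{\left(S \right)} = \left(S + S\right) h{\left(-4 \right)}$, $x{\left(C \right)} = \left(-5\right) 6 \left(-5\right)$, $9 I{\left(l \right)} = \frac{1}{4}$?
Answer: $- \frac{100}{3} \approx -33.333$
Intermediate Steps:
$I{\left(l \right)} = \frac{1}{36}$ ($I{\left(l \right)} = \frac{1}{9 \cdot 4} = \frac{1}{9} \cdot \frac{1}{4} = \frac{1}{36}$)
$x{\left(C \right)} = 150$ ($x{\left(C \right)} = \left(-30\right) \left(-5\right) = 150$)
$t{\left(S \right)} = - 8 S$ ($t{\left(S \right)} = \left(S + S\right) \left(-4\right) = 2 S \left(-4\right) = - 8 S$)
$t{\left(s{\left(I{\left(1 \right)} \right)} \right)} x{\left(-7 \right)} = \left(-8\right) \frac{1}{36} \cdot 150 = \left(- \frac{2}{9}\right) 150 = - \frac{100}{3}$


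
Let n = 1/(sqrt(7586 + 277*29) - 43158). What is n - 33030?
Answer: -61521590348508/1862597345 - sqrt(15619)/1862597345 ≈ -33030.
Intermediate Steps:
n = 1/(-43158 + sqrt(15619)) (n = 1/(sqrt(7586 + 8033) - 43158) = 1/(sqrt(15619) - 43158) = 1/(-43158 + sqrt(15619)) ≈ -2.3238e-5)
n - 33030 = (-43158/1862597345 - sqrt(15619)/1862597345) - 33030 = -61521590348508/1862597345 - sqrt(15619)/1862597345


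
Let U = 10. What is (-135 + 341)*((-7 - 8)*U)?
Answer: -30900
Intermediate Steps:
(-135 + 341)*((-7 - 8)*U) = (-135 + 341)*((-7 - 8)*10) = 206*(-15*10) = 206*(-150) = -30900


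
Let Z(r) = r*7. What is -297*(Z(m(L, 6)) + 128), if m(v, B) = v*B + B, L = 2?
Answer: -75438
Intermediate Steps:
m(v, B) = B + B*v (m(v, B) = B*v + B = B + B*v)
Z(r) = 7*r
-297*(Z(m(L, 6)) + 128) = -297*(7*(6*(1 + 2)) + 128) = -297*(7*(6*3) + 128) = -297*(7*18 + 128) = -297*(126 + 128) = -297*254 = -75438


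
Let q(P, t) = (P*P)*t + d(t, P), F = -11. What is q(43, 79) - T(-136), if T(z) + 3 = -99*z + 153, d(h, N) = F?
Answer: 132446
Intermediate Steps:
d(h, N) = -11
q(P, t) = -11 + t*P² (q(P, t) = (P*P)*t - 11 = P²*t - 11 = t*P² - 11 = -11 + t*P²)
T(z) = 150 - 99*z (T(z) = -3 + (-99*z + 153) = -3 + (153 - 99*z) = 150 - 99*z)
q(43, 79) - T(-136) = (-11 + 79*43²) - (150 - 99*(-136)) = (-11 + 79*1849) - (150 + 13464) = (-11 + 146071) - 1*13614 = 146060 - 13614 = 132446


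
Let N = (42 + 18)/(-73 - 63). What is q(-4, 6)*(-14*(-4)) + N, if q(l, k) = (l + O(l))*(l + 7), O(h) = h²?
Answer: 68529/34 ≈ 2015.6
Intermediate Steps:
q(l, k) = (7 + l)*(l + l²) (q(l, k) = (l + l²)*(l + 7) = (l + l²)*(7 + l) = (7 + l)*(l + l²))
N = -15/34 (N = 60/(-136) = 60*(-1/136) = -15/34 ≈ -0.44118)
q(-4, 6)*(-14*(-4)) + N = (-4*(7 + (-4)² + 8*(-4)))*(-14*(-4)) - 15/34 = -4*(7 + 16 - 32)*56 - 15/34 = -4*(-9)*56 - 15/34 = 36*56 - 15/34 = 2016 - 15/34 = 68529/34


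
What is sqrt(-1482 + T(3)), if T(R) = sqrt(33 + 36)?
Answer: sqrt(-1482 + sqrt(69)) ≈ 38.389*I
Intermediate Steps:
T(R) = sqrt(69)
sqrt(-1482 + T(3)) = sqrt(-1482 + sqrt(69))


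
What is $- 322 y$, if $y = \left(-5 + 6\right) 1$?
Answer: $-322$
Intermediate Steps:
$y = 1$ ($y = 1 \cdot 1 = 1$)
$- 322 y = \left(-322\right) 1 = -322$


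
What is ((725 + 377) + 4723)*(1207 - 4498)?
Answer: -19170075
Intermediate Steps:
((725 + 377) + 4723)*(1207 - 4498) = (1102 + 4723)*(-3291) = 5825*(-3291) = -19170075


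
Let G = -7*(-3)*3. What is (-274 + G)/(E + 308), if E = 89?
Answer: -211/397 ≈ -0.53149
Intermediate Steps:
G = 63 (G = 21*3 = 63)
(-274 + G)/(E + 308) = (-274 + 63)/(89 + 308) = -211/397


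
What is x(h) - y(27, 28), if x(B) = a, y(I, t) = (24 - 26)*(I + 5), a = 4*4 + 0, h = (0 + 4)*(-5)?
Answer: 80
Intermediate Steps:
h = -20 (h = 4*(-5) = -20)
a = 16 (a = 16 + 0 = 16)
y(I, t) = -10 - 2*I (y(I, t) = -2*(5 + I) = -10 - 2*I)
x(B) = 16
x(h) - y(27, 28) = 16 - (-10 - 2*27) = 16 - (-10 - 54) = 16 - 1*(-64) = 16 + 64 = 80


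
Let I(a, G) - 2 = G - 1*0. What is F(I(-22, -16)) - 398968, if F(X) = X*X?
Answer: -398772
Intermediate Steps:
I(a, G) = 2 + G (I(a, G) = 2 + (G - 1*0) = 2 + (G + 0) = 2 + G)
F(X) = X**2
F(I(-22, -16)) - 398968 = (2 - 16)**2 - 398968 = (-14)**2 - 398968 = 196 - 398968 = -398772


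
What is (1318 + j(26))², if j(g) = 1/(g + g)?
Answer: 4697320369/2704 ≈ 1.7372e+6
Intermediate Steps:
j(g) = 1/(2*g)
(1318 + j(26))² = (1318 + (½)/26)² = (1318 + (½)*(1/26))² = (1318 + 1/52)² = (68537/52)² = 4697320369/2704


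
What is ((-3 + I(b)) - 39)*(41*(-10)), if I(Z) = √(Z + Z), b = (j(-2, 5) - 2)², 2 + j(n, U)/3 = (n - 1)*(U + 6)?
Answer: 17220 - 43870*√2 ≈ -44822.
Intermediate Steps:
j(n, U) = -6 + 3*(-1 + n)*(6 + U) (j(n, U) = -6 + 3*((n - 1)*(U + 6)) = -6 + 3*((-1 + n)*(6 + U)) = -6 + 3*(-1 + n)*(6 + U))
b = 11449 (b = ((-24 - 3*5 + 18*(-2) + 3*5*(-2)) - 2)² = ((-24 - 15 - 36 - 30) - 2)² = (-105 - 2)² = (-107)² = 11449)
I(Z) = √2*√Z (I(Z) = √(2*Z) = √2*√Z)
((-3 + I(b)) - 39)*(41*(-10)) = ((-3 + √2*√11449) - 39)*(41*(-10)) = ((-3 + √2*107) - 39)*(-410) = ((-3 + 107*√2) - 39)*(-410) = (-42 + 107*√2)*(-410) = 17220 - 43870*√2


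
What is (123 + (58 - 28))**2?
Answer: 23409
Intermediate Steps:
(123 + (58 - 28))**2 = (123 + 30)**2 = 153**2 = 23409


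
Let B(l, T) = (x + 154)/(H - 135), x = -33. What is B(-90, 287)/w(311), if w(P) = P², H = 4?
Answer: -121/12670451 ≈ -9.5498e-6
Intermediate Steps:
B(l, T) = -121/131 (B(l, T) = (-33 + 154)/(4 - 135) = 121/(-131) = 121*(-1/131) = -121/131)
B(-90, 287)/w(311) = -121/(131*(311²)) = -121/131/96721 = -121/131*1/96721 = -121/12670451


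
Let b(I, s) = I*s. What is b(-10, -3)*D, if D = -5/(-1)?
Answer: 150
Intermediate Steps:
D = 5 (D = -5*(-1) = 5)
b(-10, -3)*D = -10*(-3)*5 = 30*5 = 150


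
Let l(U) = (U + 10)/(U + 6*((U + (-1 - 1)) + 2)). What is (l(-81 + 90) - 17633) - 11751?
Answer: -1851173/63 ≈ -29384.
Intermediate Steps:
l(U) = (10 + U)/(7*U) (l(U) = (10 + U)/(U + 6*((U - 2) + 2)) = (10 + U)/(U + 6*((-2 + U) + 2)) = (10 + U)/(U + 6*U) = (10 + U)/((7*U)) = (10 + U)*(1/(7*U)) = (10 + U)/(7*U))
(l(-81 + 90) - 17633) - 11751 = ((10 + (-81 + 90))/(7*(-81 + 90)) - 17633) - 11751 = ((⅐)*(10 + 9)/9 - 17633) - 11751 = ((⅐)*(⅑)*19 - 17633) - 11751 = (19/63 - 17633) - 11751 = -1110860/63 - 11751 = -1851173/63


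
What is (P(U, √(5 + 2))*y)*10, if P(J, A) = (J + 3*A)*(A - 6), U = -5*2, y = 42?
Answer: 34020 - 11760*√7 ≈ 2906.0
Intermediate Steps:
U = -10
P(J, A) = (-6 + A)*(J + 3*A) (P(J, A) = (J + 3*A)*(-6 + A) = (-6 + A)*(J + 3*A))
(P(U, √(5 + 2))*y)*10 = ((-18*√(5 + 2) - 6*(-10) + 3*(√(5 + 2))² + √(5 + 2)*(-10))*42)*10 = ((-18*√7 + 60 + 3*(√7)² + √7*(-10))*42)*10 = ((-18*√7 + 60 + 3*7 - 10*√7)*42)*10 = ((-18*√7 + 60 + 21 - 10*√7)*42)*10 = ((81 - 28*√7)*42)*10 = (3402 - 1176*√7)*10 = 34020 - 11760*√7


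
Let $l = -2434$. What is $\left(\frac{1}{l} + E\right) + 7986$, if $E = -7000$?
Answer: $\frac{2399923}{2434} \approx 986.0$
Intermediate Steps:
$\left(\frac{1}{l} + E\right) + 7986 = \left(\frac{1}{-2434} - 7000\right) + 7986 = \left(- \frac{1}{2434} - 7000\right) + 7986 = - \frac{17038001}{2434} + 7986 = \frac{2399923}{2434}$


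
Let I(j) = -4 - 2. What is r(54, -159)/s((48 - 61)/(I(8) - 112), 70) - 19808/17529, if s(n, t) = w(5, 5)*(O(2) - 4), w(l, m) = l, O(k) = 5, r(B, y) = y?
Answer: -2886151/87645 ≈ -32.930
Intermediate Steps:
I(j) = -6
s(n, t) = 5 (s(n, t) = 5*(5 - 4) = 5*1 = 5)
r(54, -159)/s((48 - 61)/(I(8) - 112), 70) - 19808/17529 = -159/5 - 19808/17529 = -2886151/87645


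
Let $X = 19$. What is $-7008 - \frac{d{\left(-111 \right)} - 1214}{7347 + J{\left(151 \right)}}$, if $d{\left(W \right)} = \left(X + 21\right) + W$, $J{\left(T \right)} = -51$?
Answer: $- \frac{51129083}{7296} \approx -7007.8$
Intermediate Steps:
$d{\left(W \right)} = 40 + W$ ($d{\left(W \right)} = \left(19 + 21\right) + W = 40 + W$)
$-7008 - \frac{d{\left(-111 \right)} - 1214}{7347 + J{\left(151 \right)}} = -7008 - \frac{\left(40 - 111\right) - 1214}{7347 - 51} = -7008 - \frac{-71 - 1214}{7296} = -7008 - \left(-1285\right) \frac{1}{7296} = -7008 - - \frac{1285}{7296} = -7008 + \frac{1285}{7296} = - \frac{51129083}{7296}$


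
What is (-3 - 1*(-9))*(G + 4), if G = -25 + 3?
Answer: -108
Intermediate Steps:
G = -22
(-3 - 1*(-9))*(G + 4) = (-3 - 1*(-9))*(-22 + 4) = (-3 + 9)*(-18) = 6*(-18) = -108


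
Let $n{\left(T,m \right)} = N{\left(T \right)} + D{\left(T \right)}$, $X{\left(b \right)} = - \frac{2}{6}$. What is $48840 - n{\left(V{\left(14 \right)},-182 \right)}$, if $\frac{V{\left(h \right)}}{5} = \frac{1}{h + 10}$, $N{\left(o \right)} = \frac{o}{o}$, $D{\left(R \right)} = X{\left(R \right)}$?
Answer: $\frac{146518}{3} \approx 48839.0$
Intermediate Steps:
$X{\left(b \right)} = - \frac{1}{3}$ ($X{\left(b \right)} = \left(-2\right) \frac{1}{6} = - \frac{1}{3}$)
$D{\left(R \right)} = - \frac{1}{3}$
$N{\left(o \right)} = 1$
$V{\left(h \right)} = \frac{5}{10 + h}$ ($V{\left(h \right)} = \frac{5}{h + 10} = \frac{5}{10 + h}$)
$n{\left(T,m \right)} = \frac{2}{3}$ ($n{\left(T,m \right)} = 1 - \frac{1}{3} = \frac{2}{3}$)
$48840 - n{\left(V{\left(14 \right)},-182 \right)} = 48840 - \frac{2}{3} = \frac{146518}{3}$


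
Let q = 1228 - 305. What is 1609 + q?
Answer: 2532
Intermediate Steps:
q = 923
1609 + q = 1609 + 923 = 2532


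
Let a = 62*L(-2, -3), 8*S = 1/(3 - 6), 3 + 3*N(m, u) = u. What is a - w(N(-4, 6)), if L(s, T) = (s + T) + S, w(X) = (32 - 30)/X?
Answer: -3775/12 ≈ -314.58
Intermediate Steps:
N(m, u) = -1 + u/3
S = -1/24 (S = 1/(8*(3 - 6)) = (⅛)/(-3) = (⅛)*(-⅓) = -1/24 ≈ -0.041667)
w(X) = 2/X
L(s, T) = -1/24 + T + s (L(s, T) = (s + T) - 1/24 = (T + s) - 1/24 = -1/24 + T + s)
a = -3751/12 (a = 62*(-1/24 - 3 - 2) = 62*(-121/24) = -3751/12 ≈ -312.58)
a - w(N(-4, 6)) = -3751/12 - 2/(-1 + (⅓)*6) = -3751/12 - 2/(-1 + 2) = -3751/12 - 2/1 = -3751/12 - 2 = -3775/12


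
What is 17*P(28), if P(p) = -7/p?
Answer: -17/4 ≈ -4.2500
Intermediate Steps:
17*P(28) = 17*(-7/28) = 17*(-7*1/28) = 17*(-¼) = -17/4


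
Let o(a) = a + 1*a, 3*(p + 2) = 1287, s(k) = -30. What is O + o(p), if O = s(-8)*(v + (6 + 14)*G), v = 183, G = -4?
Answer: -2236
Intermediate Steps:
p = 427 (p = -2 + (1/3)*1287 = -2 + 429 = 427)
o(a) = 2*a (o(a) = a + a = 2*a)
O = -3090 (O = -30*(183 + (6 + 14)*(-4)) = -30*(183 + 20*(-4)) = -30*(183 - 80) = -30*103 = -3090)
O + o(p) = -3090 + 2*427 = -3090 + 854 = -2236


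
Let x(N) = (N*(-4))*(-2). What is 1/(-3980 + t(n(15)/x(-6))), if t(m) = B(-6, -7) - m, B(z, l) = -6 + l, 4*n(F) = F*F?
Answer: -64/255477 ≈ -0.00025051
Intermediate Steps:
n(F) = F**2/4 (n(F) = (F*F)/4 = F**2/4)
x(N) = 8*N (x(N) = -4*N*(-2) = 8*N)
t(m) = -13 - m (t(m) = (-6 - 7) - m = -13 - m)
1/(-3980 + t(n(15)/x(-6))) = 1/(-3980 + (-13 - (1/4)*15**2/(8*(-6)))) = 1/(-3980 + (-13 - (1/4)*225/(-48))) = 1/(-3980 + (-13 - 225*(-1)/(4*48))) = 1/(-3980 + (-13 - 1*(-75/64))) = 1/(-3980 + (-13 + 75/64)) = 1/(-3980 - 757/64) = 1/(-255477/64) = -64/255477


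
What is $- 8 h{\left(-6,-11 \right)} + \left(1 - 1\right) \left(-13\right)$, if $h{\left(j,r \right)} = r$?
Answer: $88$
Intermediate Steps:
$- 8 h{\left(-6,-11 \right)} + \left(1 - 1\right) \left(-13\right) = \left(-8\right) \left(-11\right) + \left(1 - 1\right) \left(-13\right) = 88 + \left(1 - 1\right) \left(-13\right) = 88 + 0 \left(-13\right) = 88 + 0 = 88$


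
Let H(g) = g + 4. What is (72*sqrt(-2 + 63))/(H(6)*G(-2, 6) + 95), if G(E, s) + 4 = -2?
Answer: 72*sqrt(61)/35 ≈ 16.067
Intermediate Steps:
H(g) = 4 + g
G(E, s) = -6 (G(E, s) = -4 - 2 = -6)
(72*sqrt(-2 + 63))/(H(6)*G(-2, 6) + 95) = (72*sqrt(-2 + 63))/((4 + 6)*(-6) + 95) = (72*sqrt(61))/(10*(-6) + 95) = (72*sqrt(61))/(-60 + 95) = (72*sqrt(61))/35 = (72*sqrt(61))*(1/35) = 72*sqrt(61)/35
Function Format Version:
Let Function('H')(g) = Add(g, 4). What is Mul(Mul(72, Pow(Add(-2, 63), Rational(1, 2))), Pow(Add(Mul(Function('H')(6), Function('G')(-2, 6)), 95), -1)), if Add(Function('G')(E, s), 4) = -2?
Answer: Mul(Rational(72, 35), Pow(61, Rational(1, 2))) ≈ 16.067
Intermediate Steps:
Function('H')(g) = Add(4, g)
Function('G')(E, s) = -6 (Function('G')(E, s) = Add(-4, -2) = -6)
Mul(Mul(72, Pow(Add(-2, 63), Rational(1, 2))), Pow(Add(Mul(Function('H')(6), Function('G')(-2, 6)), 95), -1)) = Mul(Mul(72, Pow(Add(-2, 63), Rational(1, 2))), Pow(Add(Mul(Add(4, 6), -6), 95), -1)) = Mul(Mul(72, Pow(61, Rational(1, 2))), Pow(Add(Mul(10, -6), 95), -1)) = Mul(Mul(72, Pow(61, Rational(1, 2))), Pow(Add(-60, 95), -1)) = Mul(Mul(72, Pow(61, Rational(1, 2))), Pow(35, -1)) = Mul(Mul(72, Pow(61, Rational(1, 2))), Rational(1, 35)) = Mul(Rational(72, 35), Pow(61, Rational(1, 2)))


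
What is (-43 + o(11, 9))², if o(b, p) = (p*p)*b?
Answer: 719104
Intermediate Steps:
o(b, p) = b*p² (o(b, p) = p²*b = b*p²)
(-43 + o(11, 9))² = (-43 + 11*9²)² = (-43 + 11*81)² = (-43 + 891)² = 848² = 719104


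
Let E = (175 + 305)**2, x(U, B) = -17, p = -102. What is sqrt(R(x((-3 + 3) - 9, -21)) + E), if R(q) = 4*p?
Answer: 74*sqrt(42) ≈ 479.57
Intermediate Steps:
R(q) = -408 (R(q) = 4*(-102) = -408)
E = 230400 (E = 480**2 = 230400)
sqrt(R(x((-3 + 3) - 9, -21)) + E) = sqrt(-408 + 230400) = sqrt(229992) = 74*sqrt(42)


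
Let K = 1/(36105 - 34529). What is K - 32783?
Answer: -51666007/1576 ≈ -32783.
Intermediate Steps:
K = 1/1576 ≈ 0.00063452
K - 32783 = 1/1576 - 32783 = -51666007/1576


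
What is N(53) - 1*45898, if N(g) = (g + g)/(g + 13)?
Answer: -1514581/33 ≈ -45896.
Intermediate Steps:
N(g) = 2*g/(13 + g) (N(g) = (2*g)/(13 + g) = 2*g/(13 + g))
N(53) - 1*45898 = 2*53/(13 + 53) - 1*45898 = 2*53/66 - 45898 = 2*53*(1/66) - 45898 = 53/33 - 45898 = -1514581/33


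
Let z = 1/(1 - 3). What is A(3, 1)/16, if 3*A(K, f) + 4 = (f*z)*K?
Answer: -11/96 ≈ -0.11458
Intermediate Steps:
z = -½ (z = 1/(-2) = -½ ≈ -0.50000)
A(K, f) = -4/3 - K*f/6 (A(K, f) = -4/3 + ((f*(-½))*K)/3 = -4/3 + ((-f/2)*K)/3 = -4/3 + (-K*f/2)/3 = -4/3 - K*f/6)
A(3, 1)/16 = (-4/3 - ⅙*3*1)/16 = (-4/3 - ½)*(1/16) = -11/6*1/16 = -11/96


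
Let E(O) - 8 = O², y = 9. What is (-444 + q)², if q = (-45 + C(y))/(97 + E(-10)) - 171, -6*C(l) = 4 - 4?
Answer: 636250176/1681 ≈ 3.7850e+5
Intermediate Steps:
E(O) = 8 + O²
C(l) = 0 (C(l) = -(4 - 4)/6 = -⅙*0 = 0)
q = -7020/41 (q = (-45 + 0)/(97 + (8 + (-10)²)) - 171 = -45/(97 + (8 + 100)) - 171 = -45/(97 + 108) - 171 = -45/205 - 171 = -45*1/205 - 171 = -9/41 - 171 = -7020/41 ≈ -171.22)
(-444 + q)² = (-444 - 7020/41)² = (-25224/41)² = 636250176/1681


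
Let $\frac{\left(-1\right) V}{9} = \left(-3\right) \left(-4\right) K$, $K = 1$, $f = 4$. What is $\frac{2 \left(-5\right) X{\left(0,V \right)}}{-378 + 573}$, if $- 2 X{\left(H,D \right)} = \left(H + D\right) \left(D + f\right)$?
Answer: $288$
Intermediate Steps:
$V = -108$ ($V = - 9 \left(-3\right) \left(-4\right) 1 = - 9 \cdot 12 \cdot 1 = \left(-9\right) 12 = -108$)
$X{\left(H,D \right)} = - \frac{\left(4 + D\right) \left(D + H\right)}{2}$ ($X{\left(H,D \right)} = - \frac{\left(H + D\right) \left(D + 4\right)}{2} = - \frac{\left(D + H\right) \left(4 + D\right)}{2} = - \frac{\left(4 + D\right) \left(D + H\right)}{2}$)
$\frac{2 \left(-5\right) X{\left(0,V \right)}}{-378 + 573} = \frac{2 \left(-5\right) \left(\left(-2\right) \left(-108\right) - 0 - \frac{\left(-108\right)^{2}}{2} - \left(-54\right) 0\right)}{-378 + 573} = \frac{\left(-10\right) \left(216 + 0 - 5832 + 0\right)}{195} = - 10 \left(216 + 0 - 5832 + 0\right) \frac{1}{195} = \left(-10\right) \left(-5616\right) \frac{1}{195} = 56160 \cdot \frac{1}{195} = 288$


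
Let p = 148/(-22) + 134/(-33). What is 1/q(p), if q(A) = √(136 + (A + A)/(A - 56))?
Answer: √4598646/25038 ≈ 0.085648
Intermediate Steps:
p = -356/33 (p = 148*(-1/22) + 134*(-1/33) = -74/11 - 134/33 = -356/33 ≈ -10.788)
q(A) = √(136 + 2*A/(-56 + A)) (q(A) = √(136 + (2*A)/(-56 + A)) = √(136 + 2*A/(-56 + A)))
1/q(p) = 1/(√2*√((-3808 + 69*(-356/33))/(-56 - 356/33))) = 1/(√2*√((-3808 - 8188/11)/(-2204/33))) = 1/(√2*√(-33/2204*(-50076/11))) = 1/(√2*√(37557/551)) = 1/(√2*(3*√2299323/551)) = 1/(3*√4598646/551) = √4598646/25038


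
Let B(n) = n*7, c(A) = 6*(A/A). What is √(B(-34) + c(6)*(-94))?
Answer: I*√802 ≈ 28.32*I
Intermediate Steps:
c(A) = 6 (c(A) = 6*1 = 6)
B(n) = 7*n
√(B(-34) + c(6)*(-94)) = √(7*(-34) + 6*(-94)) = √(-238 - 564) = √(-802) = I*√802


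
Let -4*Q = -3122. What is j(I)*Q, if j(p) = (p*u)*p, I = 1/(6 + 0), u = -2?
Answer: -1561/36 ≈ -43.361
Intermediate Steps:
I = 1/6 ≈ 0.16667
Q = 1561/2 (Q = -1/4*(-3122) = 1561/2 ≈ 780.50)
j(p) = -2*p**2 (j(p) = (p*(-2))*p = (-2*p)*p = -2*p**2)
j(I)*Q = -2*(1/6)**2*(1561/2) = -2*1/36*(1561/2) = -1/18*1561/2 = -1561/36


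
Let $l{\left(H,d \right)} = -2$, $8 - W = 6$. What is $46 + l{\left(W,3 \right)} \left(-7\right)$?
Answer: $60$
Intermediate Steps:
$W = 2$ ($W = 8 - 6 = 2$)
$46 + l{\left(W,3 \right)} \left(-7\right) = 46 - -14 = 46 + 14 = 60$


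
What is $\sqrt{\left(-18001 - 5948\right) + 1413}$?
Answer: $6 i \sqrt{626} \approx 150.12 i$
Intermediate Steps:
$\sqrt{\left(-18001 - 5948\right) + 1413} = \sqrt{-23949 + 1413} = \sqrt{-22536} = 6 i \sqrt{626}$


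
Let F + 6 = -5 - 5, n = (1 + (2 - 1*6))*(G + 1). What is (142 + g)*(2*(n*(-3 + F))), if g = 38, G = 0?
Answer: 20520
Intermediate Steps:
n = -3 (n = (1 + (2 - 1*6))*(0 + 1) = (1 + (2 - 6))*1 = (1 - 4)*1 = -3*1 = -3)
F = -16 (F = -6 + (-5 - 5) = -6 - 10 = -16)
(142 + g)*(2*(n*(-3 + F))) = (142 + 38)*(2*(-3*(-3 - 16))) = 180*(2*(-3*(-19))) = 180*(2*57) = 180*114 = 20520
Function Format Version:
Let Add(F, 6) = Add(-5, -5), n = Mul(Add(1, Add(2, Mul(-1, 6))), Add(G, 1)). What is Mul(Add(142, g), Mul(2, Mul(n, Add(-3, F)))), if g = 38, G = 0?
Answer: 20520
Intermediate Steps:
n = -3 (n = Mul(Add(1, Add(2, Mul(-1, 6))), Add(0, 1)) = Mul(Add(1, Add(2, -6)), 1) = Mul(Add(1, -4), 1) = Mul(-3, 1) = -3)
F = -16 (F = Add(-6, Add(-5, -5)) = Add(-6, -10) = -16)
Mul(Add(142, g), Mul(2, Mul(n, Add(-3, F)))) = Mul(Add(142, 38), Mul(2, Mul(-3, Add(-3, -16)))) = Mul(180, Mul(2, Mul(-3, -19))) = Mul(180, Mul(2, 57)) = Mul(180, 114) = 20520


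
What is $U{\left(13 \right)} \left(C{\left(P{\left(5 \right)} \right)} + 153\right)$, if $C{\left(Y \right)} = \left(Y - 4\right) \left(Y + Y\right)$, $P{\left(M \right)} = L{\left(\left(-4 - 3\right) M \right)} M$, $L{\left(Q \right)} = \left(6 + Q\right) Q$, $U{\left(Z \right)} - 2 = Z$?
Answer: $772062045$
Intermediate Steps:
$U{\left(Z \right)} = 2 + Z$
$L{\left(Q \right)} = Q \left(6 + Q\right)$
$P{\left(M \right)} = - 7 M^{2} \left(6 - 7 M\right)$ ($P{\left(M \right)} = \left(-4 - 3\right) M \left(6 + \left(-4 - 3\right) M\right) M = - 7 M \left(6 - 7 M\right) M = - 7 M^{2} \left(6 - 7 M\right)$)
$C{\left(Y \right)} = 2 Y \left(-4 + Y\right)$ ($C{\left(Y \right)} = \left(-4 + Y\right) 2 Y = 2 Y \left(-4 + Y\right)$)
$U{\left(13 \right)} \left(C{\left(P{\left(5 \right)} \right)} + 153\right) = \left(2 + 13\right) \left(2 \cdot 5^{2} \left(-42 + 49 \cdot 5\right) \left(-4 + 5^{2} \left(-42 + 49 \cdot 5\right)\right) + 153\right) = 15 \left(2 \cdot 25 \left(-42 + 245\right) \left(-4 + 25 \left(-42 + 245\right)\right) + 153\right) = 15 \left(2 \cdot 25 \cdot 203 \left(-4 + 25 \cdot 203\right) + 153\right) = 15 \left(2 \cdot 5075 \left(-4 + 5075\right) + 153\right) = 15 \left(2 \cdot 5075 \cdot 5071 + 153\right) = 15 \left(51470650 + 153\right) = 15 \cdot 51470803 = 772062045$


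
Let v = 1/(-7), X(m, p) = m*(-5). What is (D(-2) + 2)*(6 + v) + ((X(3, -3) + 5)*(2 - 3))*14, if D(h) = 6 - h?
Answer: 1390/7 ≈ 198.57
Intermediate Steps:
X(m, p) = -5*m
v = -⅐ ≈ -0.14286
(D(-2) + 2)*(6 + v) + ((X(3, -3) + 5)*(2 - 3))*14 = ((6 - 1*(-2)) + 2)*(6 - ⅐) + ((-5*3 + 5)*(2 - 3))*14 = ((6 + 2) + 2)*(41/7) + ((-15 + 5)*(-1))*14 = (8 + 2)*(41/7) - 10*(-1)*14 = 10*(41/7) + 10*14 = 410/7 + 140 = 1390/7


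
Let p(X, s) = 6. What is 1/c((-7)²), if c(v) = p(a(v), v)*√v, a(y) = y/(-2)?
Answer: 1/42 ≈ 0.023810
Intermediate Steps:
a(y) = -y/2 (a(y) = y*(-½) = -y/2)
c(v) = 6*√v
1/c((-7)²) = 1/(6*√((-7)²)) = 1/(6*√49) = 1/(6*7) = 1/42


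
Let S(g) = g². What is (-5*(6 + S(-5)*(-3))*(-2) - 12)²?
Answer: 492804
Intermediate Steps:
(-5*(6 + S(-5)*(-3))*(-2) - 12)² = (-5*(6 + (-5)²*(-3))*(-2) - 12)² = (-5*(6 + 25*(-3))*(-2) - 12)² = (-5*(6 - 75)*(-2) - 12)² = (-5*(-69)*(-2) - 12)² = (345*(-2) - 12)² = (-690 - 12)² = (-702)² = 492804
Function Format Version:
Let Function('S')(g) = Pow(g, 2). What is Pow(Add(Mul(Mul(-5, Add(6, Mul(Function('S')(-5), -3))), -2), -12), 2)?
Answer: 492804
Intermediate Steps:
Pow(Add(Mul(Mul(-5, Add(6, Mul(Function('S')(-5), -3))), -2), -12), 2) = Pow(Add(Mul(Mul(-5, Add(6, Mul(Pow(-5, 2), -3))), -2), -12), 2) = Pow(Add(Mul(Mul(-5, Add(6, Mul(25, -3))), -2), -12), 2) = Pow(Add(Mul(Mul(-5, Add(6, -75)), -2), -12), 2) = Pow(Add(Mul(Mul(-5, -69), -2), -12), 2) = Pow(Add(Mul(345, -2), -12), 2) = Pow(Add(-690, -12), 2) = Pow(-702, 2) = 492804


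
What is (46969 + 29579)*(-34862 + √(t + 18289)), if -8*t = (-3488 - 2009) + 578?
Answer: -2668616376 + 19137*√302462 ≈ -2.6581e+9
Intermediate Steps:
t = 4919/8 (t = -((-3488 - 2009) + 578)/8 = -(-5497 + 578)/8 = -⅛*(-4919) = 4919/8 ≈ 614.88)
(46969 + 29579)*(-34862 + √(t + 18289)) = (46969 + 29579)*(-34862 + √(4919/8 + 18289)) = 76548*(-34862 + √(151231/8)) = 76548*(-34862 + √302462/4) = -2668616376 + 19137*√302462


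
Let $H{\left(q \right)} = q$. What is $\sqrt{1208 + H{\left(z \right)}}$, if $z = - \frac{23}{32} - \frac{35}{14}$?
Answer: $\frac{\sqrt{77106}}{8} \approx 34.71$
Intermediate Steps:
$z = - \frac{103}{32}$ ($z = \left(-23\right) \frac{1}{32} - \frac{5}{2} = - \frac{23}{32} - \frac{5}{2} = - \frac{103}{32} \approx -3.2188$)
$\sqrt{1208 + H{\left(z \right)}} = \sqrt{1208 - \frac{103}{32}} = \sqrt{\frac{38553}{32}} = \frac{\sqrt{77106}}{8}$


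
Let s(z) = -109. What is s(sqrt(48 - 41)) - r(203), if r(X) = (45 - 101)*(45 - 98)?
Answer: -3077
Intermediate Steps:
r(X) = 2968 (r(X) = -56*(-53) = 2968)
s(sqrt(48 - 41)) - r(203) = -109 - 1*2968 = -109 - 2968 = -3077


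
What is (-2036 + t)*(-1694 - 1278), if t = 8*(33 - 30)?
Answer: 5979664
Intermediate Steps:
t = 24 (t = 8*3 = 24)
(-2036 + t)*(-1694 - 1278) = (-2036 + 24)*(-1694 - 1278) = -2012*(-2972) = 5979664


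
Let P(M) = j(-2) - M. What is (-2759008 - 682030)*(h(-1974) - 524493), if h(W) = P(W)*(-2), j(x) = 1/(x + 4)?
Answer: 1818389002796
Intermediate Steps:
j(x) = 1/(4 + x)
P(M) = ½ - M (P(M) = 1/(4 - 2) - M = 1/2 - M = ½ - M)
h(W) = -1 + 2*W (h(W) = (½ - W)*(-2) = -1 + 2*W)
(-2759008 - 682030)*(h(-1974) - 524493) = (-2759008 - 682030)*((-1 + 2*(-1974)) - 524493) = -3441038*((-1 - 3948) - 524493) = -3441038*(-3949 - 524493) = -3441038*(-528442) = 1818389002796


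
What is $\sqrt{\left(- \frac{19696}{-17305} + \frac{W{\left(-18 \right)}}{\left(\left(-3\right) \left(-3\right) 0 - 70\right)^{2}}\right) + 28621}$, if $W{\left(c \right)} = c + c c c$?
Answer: $\frac{\sqrt{1679899252901930}}{242270} \approx 169.18$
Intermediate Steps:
$W{\left(c \right)} = c + c^{3}$ ($W{\left(c \right)} = c + c c^{2} = c + c^{3}$)
$\sqrt{\left(- \frac{19696}{-17305} + \frac{W{\left(-18 \right)}}{\left(\left(-3\right) \left(-3\right) 0 - 70\right)^{2}}\right) + 28621} = \sqrt{\left(- \frac{19696}{-17305} + \frac{-18 + \left(-18\right)^{3}}{\left(\left(-3\right) \left(-3\right) 0 - 70\right)^{2}}\right) + 28621} = \sqrt{\left(\left(-19696\right) \left(- \frac{1}{17305}\right) + \frac{-18 - 5832}{\left(9 \cdot 0 - 70\right)^{2}}\right) + 28621} = \sqrt{\left(\frac{19696}{17305} - \frac{5850}{\left(0 - 70\right)^{2}}\right) + 28621} = \sqrt{\left(\frac{19696}{17305} - \frac{5850}{\left(-70\right)^{2}}\right) + 28621} = \sqrt{\left(\frac{19696}{17305} - \frac{5850}{4900}\right) + 28621} = \sqrt{\left(\frac{19696}{17305} - \frac{117}{98}\right) + 28621} = \sqrt{- \frac{94477}{1695890} + 28621} = \sqrt{\frac{48537973213}{1695890}} = \frac{\sqrt{1679899252901930}}{242270}$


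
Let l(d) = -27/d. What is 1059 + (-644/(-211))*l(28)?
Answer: 222828/211 ≈ 1056.1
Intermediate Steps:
1059 + (-644/(-211))*l(28) = 1059 + (-644/(-211))*(-27/28) = 1059 + (-644*(-1/211))*(-27*1/28) = 1059 + (644/211)*(-27/28) = 1059 - 621/211 = 222828/211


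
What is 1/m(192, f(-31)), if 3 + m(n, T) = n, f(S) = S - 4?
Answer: 1/189 ≈ 0.0052910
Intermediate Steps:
f(S) = -4 + S
m(n, T) = -3 + n
1/m(192, f(-31)) = 1/(-3 + 192) = 1/189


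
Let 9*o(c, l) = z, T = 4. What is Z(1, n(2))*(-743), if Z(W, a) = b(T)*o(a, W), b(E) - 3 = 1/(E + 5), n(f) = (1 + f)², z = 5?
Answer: -104020/81 ≈ -1284.2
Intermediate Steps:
o(c, l) = 5/9 (o(c, l) = (⅑)*5 = 5/9)
b(E) = 3 + 1/(5 + E) (b(E) = 3 + 1/(E + 5) = 3 + 1/(5 + E))
Z(W, a) = 140/81 (Z(W, a) = ((16 + 3*4)/(5 + 4))*(5/9) = ((16 + 12)/9)*(5/9) = ((⅑)*28)*(5/9) = (28/9)*(5/9) = 140/81)
Z(1, n(2))*(-743) = (140/81)*(-743) = -104020/81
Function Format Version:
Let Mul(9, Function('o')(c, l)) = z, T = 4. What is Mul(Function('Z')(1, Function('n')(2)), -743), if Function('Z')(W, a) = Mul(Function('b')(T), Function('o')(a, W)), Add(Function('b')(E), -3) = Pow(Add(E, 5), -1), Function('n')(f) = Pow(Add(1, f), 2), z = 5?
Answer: Rational(-104020, 81) ≈ -1284.2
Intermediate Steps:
Function('o')(c, l) = Rational(5, 9) (Function('o')(c, l) = Mul(Rational(1, 9), 5) = Rational(5, 9))
Function('b')(E) = Add(3, Pow(Add(5, E), -1)) (Function('b')(E) = Add(3, Pow(Add(E, 5), -1)) = Add(3, Pow(Add(5, E), -1)))
Function('Z')(W, a) = Rational(140, 81) (Function('Z')(W, a) = Mul(Mul(Pow(Add(5, 4), -1), Add(16, Mul(3, 4))), Rational(5, 9)) = Mul(Mul(Pow(9, -1), Add(16, 12)), Rational(5, 9)) = Mul(Mul(Rational(1, 9), 28), Rational(5, 9)) = Mul(Rational(28, 9), Rational(5, 9)) = Rational(140, 81))
Mul(Function('Z')(1, Function('n')(2)), -743) = Mul(Rational(140, 81), -743) = Rational(-104020, 81)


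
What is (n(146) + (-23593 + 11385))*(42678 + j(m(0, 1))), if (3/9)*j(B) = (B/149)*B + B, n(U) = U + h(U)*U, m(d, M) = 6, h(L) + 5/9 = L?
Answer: 58356194608/149 ≈ 3.9165e+8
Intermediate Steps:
h(L) = -5/9 + L
n(U) = U + U*(-5/9 + U) (n(U) = U + (-5/9 + U)*U = U + U*(-5/9 + U))
j(B) = 3*B + 3*B²/149 (j(B) = 3*((B/149)*B + B) = 3*(B²/149 + B) = 3*(B + B²/149) = 3*B + 3*B²/149)
(n(146) + (-23593 + 11385))*(42678 + j(m(0, 1))) = ((⅑)*146*(4 + 9*146) + (-23593 + 11385))*(42678 + (3/149)*6*(149 + 6)) = ((⅑)*146*(4 + 1314) - 12208)*(42678 + (3/149)*6*155) = ((⅑)*146*1318 - 12208)*(42678 + 2790/149) = (192428/9 - 12208)*(6361812/149) = (82556/9)*(6361812/149) = 58356194608/149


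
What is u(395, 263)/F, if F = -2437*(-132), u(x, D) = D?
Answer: 263/321684 ≈ 0.00081757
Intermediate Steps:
F = 321684
u(395, 263)/F = 263/321684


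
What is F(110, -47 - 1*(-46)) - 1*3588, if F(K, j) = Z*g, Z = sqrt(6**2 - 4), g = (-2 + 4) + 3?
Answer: -3588 + 20*sqrt(2) ≈ -3559.7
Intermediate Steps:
g = 5 (g = 2 + 3 = 5)
Z = 4*sqrt(2) (Z = sqrt(36 - 4) = sqrt(32) = 4*sqrt(2) ≈ 5.6569)
F(K, j) = 20*sqrt(2) (F(K, j) = (4*sqrt(2))*5 = 20*sqrt(2))
F(110, -47 - 1*(-46)) - 1*3588 = 20*sqrt(2) - 1*3588 = 20*sqrt(2) - 3588 = -3588 + 20*sqrt(2)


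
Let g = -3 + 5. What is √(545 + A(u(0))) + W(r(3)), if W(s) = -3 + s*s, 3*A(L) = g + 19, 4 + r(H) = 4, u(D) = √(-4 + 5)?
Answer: -3 + 2*√138 ≈ 20.495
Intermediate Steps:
g = 2
u(D) = 1 (u(D) = √1 = 1)
r(H) = 0 (r(H) = -4 + 4 = 0)
A(L) = 7 (A(L) = (2 + 19)/3 = (⅓)*21 = 7)
W(s) = -3 + s²
√(545 + A(u(0))) + W(r(3)) = √(545 + 7) + (-3 + 0²) = √552 + (-3 + 0) = 2*√138 - 3 = -3 + 2*√138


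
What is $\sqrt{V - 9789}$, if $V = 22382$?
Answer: $7 \sqrt{257} \approx 112.22$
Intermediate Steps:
$\sqrt{V - 9789} = \sqrt{22382 - 9789} = \sqrt{12593} = 7 \sqrt{257}$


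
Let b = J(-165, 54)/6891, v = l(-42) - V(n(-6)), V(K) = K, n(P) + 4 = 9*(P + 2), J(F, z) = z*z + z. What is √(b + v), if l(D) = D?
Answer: 2*I*√2069597/2297 ≈ 1.2526*I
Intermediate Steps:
J(F, z) = z + z² (J(F, z) = z² + z = z + z²)
n(P) = 14 + 9*P (n(P) = -4 + 9*(P + 2) = -4 + 9*(2 + P) = -4 + (18 + 9*P) = 14 + 9*P)
v = -2 (v = -42 - (14 + 9*(-6)) = -42 - (14 - 54) = -42 - 1*(-40) = -42 + 40 = -2)
b = 990/2297 (b = (54*(1 + 54))/6891 = (54*55)*(1/6891) = 2970*(1/6891) = 990/2297 ≈ 0.43100)
√(b + v) = √(990/2297 - 2) = √(-3604/2297) = 2*I*√2069597/2297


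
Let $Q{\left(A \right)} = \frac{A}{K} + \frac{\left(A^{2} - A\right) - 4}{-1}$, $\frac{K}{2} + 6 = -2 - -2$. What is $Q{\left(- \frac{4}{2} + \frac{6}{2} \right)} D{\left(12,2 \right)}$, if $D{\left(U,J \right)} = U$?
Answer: $47$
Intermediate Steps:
$K = -12$ ($K = -12 + 2 \left(-2 - -2\right) = -12 + 2 \left(-2 + 2\right) = -12 + 2 \cdot 0 = -12 + 0 = -12$)
$Q{\left(A \right)} = 4 - A^{2} + \frac{11 A}{12}$ ($Q{\left(A \right)} = \frac{A}{-12} + \frac{\left(A^{2} - A\right) - 4}{-1} = A \left(- \frac{1}{12}\right) + \left(-4 + A^{2} - A\right) \left(-1\right) = - \frac{A}{12} + \left(4 + A - A^{2}\right) = 4 - A^{2} + \frac{11 A}{12}$)
$Q{\left(- \frac{4}{2} + \frac{6}{2} \right)} D{\left(12,2 \right)} = \left(4 - \left(- \frac{4}{2} + \frac{6}{2}\right)^{2} + \frac{11 \left(- \frac{4}{2} + \frac{6}{2}\right)}{12}\right) 12 = \left(4 - \left(\left(-4\right) \frac{1}{2} + 6 \cdot \frac{1}{2}\right)^{2} + \frac{11 \left(\left(-4\right) \frac{1}{2} + 6 \cdot \frac{1}{2}\right)}{12}\right) 12 = \left(4 - \left(-2 + 3\right)^{2} + \frac{11 \left(-2 + 3\right)}{12}\right) 12 = \left(4 - 1^{2} + \frac{11}{12} \cdot 1\right) 12 = \left(4 - 1 + \frac{11}{12}\right) 12 = \frac{47}{12} \cdot 12 = 47$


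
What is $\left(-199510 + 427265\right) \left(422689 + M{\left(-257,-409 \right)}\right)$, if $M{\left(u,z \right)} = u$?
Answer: $96211000160$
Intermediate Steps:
$\left(-199510 + 427265\right) \left(422689 + M{\left(-257,-409 \right)}\right) = \left(-199510 + 427265\right) \left(422689 - 257\right) = 227755 \cdot 422432 = 96211000160$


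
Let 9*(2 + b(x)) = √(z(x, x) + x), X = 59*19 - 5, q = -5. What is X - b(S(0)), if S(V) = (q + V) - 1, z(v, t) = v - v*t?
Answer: 1118 - 4*I*√3/9 ≈ 1118.0 - 0.7698*I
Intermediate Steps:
X = 1116 (X = 1121 - 5 = 1116)
z(v, t) = v - t*v
S(V) = -6 + V (S(V) = (-5 + V) - 1 = -6 + V)
b(x) = -2 + √(x + x*(1 - x))/9 (b(x) = -2 + √(x*(1 - x) + x)/9 = -2 + √(x + x*(1 - x))/9)
X - b(S(0)) = 1116 - (-2 + √((-6 + 0)*(2 - (-6 + 0)))/9) = 1116 - (-2 + √(-6*(2 - 1*(-6)))/9) = 1116 - (-2 + √(-6*(2 + 6))/9) = 1116 - (-2 + √(-6*8)/9) = 1116 - (-2 + √(-48)/9) = 1116 - (-2 + (4*I*√3)/9) = 1116 - (-2 + 4*I*√3/9) = 1116 + (2 - 4*I*√3/9) = 1118 - 4*I*√3/9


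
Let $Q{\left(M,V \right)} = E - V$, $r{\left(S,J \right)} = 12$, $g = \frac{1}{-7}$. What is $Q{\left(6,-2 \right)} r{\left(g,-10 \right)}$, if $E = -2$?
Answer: $0$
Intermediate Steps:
$g = - \frac{1}{7} \approx -0.14286$
$Q{\left(M,V \right)} = -2 - V$
$Q{\left(6,-2 \right)} r{\left(g,-10 \right)} = \left(-2 - -2\right) 12 = \left(-2 + 2\right) 12 = 0 \cdot 12 = 0$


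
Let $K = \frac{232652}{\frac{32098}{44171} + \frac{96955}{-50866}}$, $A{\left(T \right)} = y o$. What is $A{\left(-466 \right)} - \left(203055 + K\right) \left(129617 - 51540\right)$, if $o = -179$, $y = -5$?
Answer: $- \frac{171244165503110148}{378557491} \approx -4.5236 \cdot 10^{8}$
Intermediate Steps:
$A{\left(T \right)} = 895$ ($A{\left(T \right)} = \left(-5\right) \left(-179\right) = 895$)
$K = - \frac{74674714130296}{378557491}$ ($K = \frac{232652}{32098 \cdot \frac{1}{44171} + 96955 \left(- \frac{1}{50866}\right)} = \frac{232652}{\frac{32098}{44171} - \frac{96955}{50866}} = \frac{232652}{- \frac{2649902437}{2246802086}} = 232652 \left(- \frac{2246802086}{2649902437}\right) = - \frac{74674714130296}{378557491} \approx -1.9726 \cdot 10^{5}$)
$A{\left(-466 \right)} - \left(203055 + K\right) \left(129617 - 51540\right) = 895 - \left(203055 - \frac{74674714130296}{378557491}\right) \left(129617 - 51540\right) = 895 - \frac{2193277204709}{378557491} \cdot 78077 = 895 - \frac{171244504312064593}{378557491} = - \frac{171244165503110148}{378557491}$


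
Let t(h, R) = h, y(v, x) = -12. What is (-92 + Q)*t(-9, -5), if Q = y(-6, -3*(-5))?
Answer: 936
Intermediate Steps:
Q = -12
(-92 + Q)*t(-9, -5) = (-92 - 12)*(-9) = -104*(-9) = 936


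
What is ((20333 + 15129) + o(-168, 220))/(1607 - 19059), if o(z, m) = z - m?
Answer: -17537/8726 ≈ -2.0097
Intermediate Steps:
((20333 + 15129) + o(-168, 220))/(1607 - 19059) = ((20333 + 15129) + (-168 - 1*220))/(1607 - 19059) = (35462 + (-168 - 220))/(-17452) = (35462 - 388)*(-1/17452) = 35074*(-1/17452) = -17537/8726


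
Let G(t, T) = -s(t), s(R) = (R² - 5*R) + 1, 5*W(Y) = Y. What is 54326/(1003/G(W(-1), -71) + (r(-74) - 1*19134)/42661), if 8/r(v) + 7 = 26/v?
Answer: -236395351572/2141400929 ≈ -110.39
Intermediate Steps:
W(Y) = Y/5
r(v) = 8/(-7 + 26/v)
s(R) = 1 + R² - 5*R
G(t, T) = -1 - t² + 5*t (G(t, T) = -(1 + t² - 5*t) = -1 - t² + 5*t)
54326/(1003/G(W(-1), -71) + (r(-74) - 1*19134)/42661) = 54326/(1003/(-1 - ((⅕)*(-1))² + 5*((⅕)*(-1))) + (-8*(-74)/(-26 + 7*(-74)) - 1*19134)/42661) = 54326/(1003/(-1 - (-⅕)² + 5*(-⅕)) + (-8*(-74)/(-26 - 518) - 19134)*(1/42661)) = 54326/(1003/(-1 - 1*1/25 - 1) + (-8*(-74)/(-544) - 19134)*(1/42661)) = 54326/(1003/(-1 - 1/25 - 1) + (-8*(-74)*(-1/544) - 19134)*(1/42661)) = 54326/(1003/(-51/25) + (-37/34 - 19134)*(1/42661)) = 54326/(1003*(-25/51) - 650593/34*1/42661) = 54326/(-1475/3 - 650593/1450474) = 54326/(-2141400929/4351422) = 54326*(-4351422/2141400929) = -236395351572/2141400929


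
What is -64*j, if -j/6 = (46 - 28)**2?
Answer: 124416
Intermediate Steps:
j = -1944 (j = -6*(46 - 28)**2 = -6*18**2 = -6*324 = -1944)
-64*j = -64*(-1944) = 124416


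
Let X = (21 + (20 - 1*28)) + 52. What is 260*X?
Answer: 16900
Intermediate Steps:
X = 65 (X = (21 + (20 - 28)) + 52 = (21 - 8) + 52 = 13 + 52 = 65)
260*X = 260*65 = 16900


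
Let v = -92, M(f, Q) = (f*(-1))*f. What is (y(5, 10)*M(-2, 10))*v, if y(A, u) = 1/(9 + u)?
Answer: 368/19 ≈ 19.368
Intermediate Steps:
M(f, Q) = -f**2 (M(f, Q) = (-f)*f = -f**2)
(y(5, 10)*M(-2, 10))*v = ((-1*(-2)**2)/(9 + 10))*(-92) = ((-1*4)/19)*(-92) = ((1/19)*(-4))*(-92) = -4/19*(-92) = 368/19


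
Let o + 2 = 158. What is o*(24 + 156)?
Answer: 28080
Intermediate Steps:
o = 156 (o = -2 + 158 = 156)
o*(24 + 156) = 156*(24 + 156) = 156*180 = 28080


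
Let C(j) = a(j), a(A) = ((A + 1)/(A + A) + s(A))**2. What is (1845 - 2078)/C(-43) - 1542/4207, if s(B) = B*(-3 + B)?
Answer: -11162431620869/30449237914375 ≈ -0.36659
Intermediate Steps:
a(A) = (A*(-3 + A) + (1 + A)/(2*A))**2 (a(A) = ((A + 1)/(A + A) + A*(-3 + A))**2 = ((1 + A)/((2*A)) + A*(-3 + A))**2 = ((1 + A)*(1/(2*A)) + A*(-3 + A))**2 = ((1 + A)/(2*A) + A*(-3 + A))**2 = (A*(-3 + A) + (1 + A)/(2*A))**2)
C(j) = (1 + j + 2*j**2*(-3 + j))**2/(4*j**2)
(1845 - 2078)/C(-43) - 1542/4207 = (1845 - 2078)/(((1/4)*(1 - 43 + 2*(-43)**2*(-3 - 43))**2/(-43)**2)) - 1542/4207 = -233*7396/(1 - 43 + 2*1849*(-46))**2 - 1542*1/4207 = -233*7396/(1 - 43 - 170108)**2 - 1542/4207 = -233/((1/4)*(1/1849)*(-170150)**2) - 1542/4207 = -233/((1/4)*(1/1849)*28951022500) - 1542/4207 = -233/7237755625/1849 - 1542/4207 = -233*1849/7237755625 - 1542/4207 = -430817/7237755625 - 1542/4207 = -11162431620869/30449237914375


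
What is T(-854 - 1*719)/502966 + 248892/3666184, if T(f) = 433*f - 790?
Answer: -148423936859/115247868859 ≈ -1.2879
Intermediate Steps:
T(f) = -790 + 433*f
T(-854 - 1*719)/502966 + 248892/3666184 = (-790 + 433*(-854 - 1*719))/502966 + 248892/3666184 = (-790 + 433*(-854 - 719))*(1/502966) + 248892*(1/3666184) = (-790 + 433*(-1573))*(1/502966) + 62223/916546 = (-790 - 681109)*(1/502966) + 62223/916546 = -681899*1/502966 + 62223/916546 = -681899/502966 + 62223/916546 = -148423936859/115247868859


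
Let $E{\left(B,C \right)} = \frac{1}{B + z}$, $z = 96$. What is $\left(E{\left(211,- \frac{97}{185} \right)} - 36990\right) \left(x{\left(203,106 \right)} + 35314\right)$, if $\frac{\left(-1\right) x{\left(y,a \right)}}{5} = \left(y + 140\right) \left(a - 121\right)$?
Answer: $- \frac{693154550231}{307} \approx -2.2578 \cdot 10^{9}$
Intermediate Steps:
$E{\left(B,C \right)} = \frac{1}{96 + B}$ ($E{\left(B,C \right)} = \frac{1}{B + 96} = \frac{1}{96 + B}$)
$x{\left(y,a \right)} = - 5 \left(-121 + a\right) \left(140 + y\right)$ ($x{\left(y,a \right)} = - 5 \left(y + 140\right) \left(a - 121\right) = - 5 \left(140 + y\right) \left(-121 + a\right) = - 5 \left(-121 + a\right) \left(140 + y\right)$)
$\left(E{\left(211,- \frac{97}{185} \right)} - 36990\right) \left(x{\left(203,106 \right)} + 35314\right) = \left(\frac{1}{96 + 211} - 36990\right) \left(\left(84700 - 74200 + 605 \cdot 203 - 530 \cdot 203\right) + 35314\right) = \left(\frac{1}{307} - 36990\right) \left(\left(84700 - 74200 + 122815 - 107590\right) + 35314\right) = \left(\frac{1}{307} - 36990\right) \left(25725 + 35314\right) = \left(- \frac{11355929}{307}\right) 61039 = - \frac{693154550231}{307}$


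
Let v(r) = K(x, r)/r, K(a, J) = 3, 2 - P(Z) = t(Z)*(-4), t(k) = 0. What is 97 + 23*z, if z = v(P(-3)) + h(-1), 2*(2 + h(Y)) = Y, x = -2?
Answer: 74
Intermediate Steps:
P(Z) = 2 (P(Z) = 2 - 0*(-4) = 2 - 1*0 = 2 + 0 = 2)
v(r) = 3/r
h(Y) = -2 + Y/2
z = -1 (z = 3/2 + (-2 + (½)*(-1)) = 3*(½) + (-2 - ½) = 3/2 - 5/2 = -1)
97 + 23*z = 97 + 23*(-1) = 97 - 23 = 74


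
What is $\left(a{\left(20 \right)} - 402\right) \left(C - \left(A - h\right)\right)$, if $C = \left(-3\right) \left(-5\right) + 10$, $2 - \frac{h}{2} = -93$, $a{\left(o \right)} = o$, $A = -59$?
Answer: $-104668$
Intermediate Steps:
$h = 190$ ($h = 4 - -186 = 4 + 186 = 190$)
$C = 25$ ($C = 15 + 10 = 25$)
$\left(a{\left(20 \right)} - 402\right) \left(C - \left(A - h\right)\right) = \left(20 - 402\right) \left(25 + \left(190 - -59\right)\right) = - 382 \left(25 + \left(190 + 59\right)\right) = - 382 \left(25 + 249\right) = \left(-382\right) 274 = -104668$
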